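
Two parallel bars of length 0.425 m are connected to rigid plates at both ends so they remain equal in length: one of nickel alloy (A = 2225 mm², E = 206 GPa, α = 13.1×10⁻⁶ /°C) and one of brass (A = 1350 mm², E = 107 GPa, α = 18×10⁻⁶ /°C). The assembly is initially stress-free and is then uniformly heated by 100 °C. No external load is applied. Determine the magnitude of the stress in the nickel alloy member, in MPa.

The brass has the larger α, so on heating it would change length more than the nickel alloy if both were free. The rigid plates force a common final length, so the brass is put into compression and the nickel alloy into tension, with equal and opposite forces P (no external load).
Compatibility of the two members (thermal + elastic change equal): (α₁ − α₂)ΔT = P·[1/(A₁E₁) + 1/(A₂E₂)].
|α₁ − α₂|·ΔT = 4.9×10⁻⁶ × 100 = 0.00049.
1/(A₁E₁) + 1/(A₂E₂) = 1/(2225×206×10³) + 1/(1350×107×10³) = 9.105×10⁻⁹ N⁻¹.
So P = 0.00049 / 9.105×10⁻⁹ = 53.82 kN.
σ_{nickel alloy} = P/A₁ = 53820/2225 = 24.19 MPa, tensile.

σ ≈ 24.2 MPa (tensile)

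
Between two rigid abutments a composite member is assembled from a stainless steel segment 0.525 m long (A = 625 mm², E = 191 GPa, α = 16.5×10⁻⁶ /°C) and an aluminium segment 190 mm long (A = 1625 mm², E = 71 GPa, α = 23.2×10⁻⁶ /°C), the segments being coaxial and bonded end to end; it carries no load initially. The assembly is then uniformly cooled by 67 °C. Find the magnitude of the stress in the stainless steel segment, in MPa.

Free thermal contraction of the whole bar: Σ αᵢΔT Lᵢ = 16.5×10⁻⁶×67×525 + 23.2×10⁻⁶×67×190 = 0.8757 mm.
The rigid supports impose zero overall length change; the single axial force P common to all segments must satisfy P Σ Lᵢ/(AᵢEᵢ) = δ_free.
Σ Lᵢ/(AᵢEᵢ) = 525/(625×191×10³) + 190/(1625×71×10³) = 6.045×10⁻⁶ mm/N.
P = 0.8757 / 6.045×10⁻⁶ = 144900 N = 144.9 kN, tensile.
σ_{stainless steel} = P / A = 144900 / 625 = 231.8 MPa.

σ ≈ 232 MPa (tensile)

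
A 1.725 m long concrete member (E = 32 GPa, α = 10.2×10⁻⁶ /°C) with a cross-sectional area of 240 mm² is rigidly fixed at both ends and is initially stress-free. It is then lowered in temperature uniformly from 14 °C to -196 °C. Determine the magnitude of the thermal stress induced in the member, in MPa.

σ ≈ 68.5 MPa (tensile)

The supports are rigid, so the total axial strain is zero. The restrained thermal strain is ε = αΔT = 10.2×10⁻⁶ × 210 = 2142×10⁻⁶.
The stress required to suppress this strain is σ = Eε = 32×10³ × 2142×10⁻⁶ = 68.54 MPa, tensile since the member is trying to contract.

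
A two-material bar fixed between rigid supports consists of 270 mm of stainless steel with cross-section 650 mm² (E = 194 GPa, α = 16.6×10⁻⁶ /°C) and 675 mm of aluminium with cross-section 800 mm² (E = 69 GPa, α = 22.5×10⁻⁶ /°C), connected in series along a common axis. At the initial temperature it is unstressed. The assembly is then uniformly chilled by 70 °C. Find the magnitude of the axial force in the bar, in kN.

P ≈ 95.8 kN (tensile)

With the walls removed the bar would change length by δ_free = Σ αᵢΔT Lᵢ = 16.6×10⁻⁶×70×270 + 22.5×10⁻⁶×70×675 = 1.377 mm.
The rigid supports impose zero overall length change; the single axial force P common to all segments must satisfy P Σ Lᵢ/(AᵢEᵢ) = δ_free.
Σ Lᵢ/(AᵢEᵢ) = 270/(650×194×10³) + 675/(800×69×10³) = 1.437×10⁻⁵ mm/N.
P = 1.377 / 1.437×10⁻⁵ = 95820 N = 95.82 kN, tensile.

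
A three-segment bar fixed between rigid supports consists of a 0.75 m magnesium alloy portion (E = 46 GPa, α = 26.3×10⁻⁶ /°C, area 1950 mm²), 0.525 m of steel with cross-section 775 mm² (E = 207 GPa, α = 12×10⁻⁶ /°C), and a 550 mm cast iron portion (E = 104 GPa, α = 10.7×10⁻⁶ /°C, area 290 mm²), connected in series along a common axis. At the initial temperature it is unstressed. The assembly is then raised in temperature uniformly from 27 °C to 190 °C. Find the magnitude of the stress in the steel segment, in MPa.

σ ≈ 225 MPa (compressive)

With the walls removed the bar would change length by δ_free = Σ αᵢΔT Lᵢ = 26.3×10⁻⁶×163×750 + 12×10⁻⁶×163×525 + 10.7×10⁻⁶×163×550 = 5.201 mm.
The walls prevent any net length change, so an axial force P (same in every segment) develops. Compatibility: P · Σ Lᵢ/(AᵢEᵢ) = δ_free.
The series flexibility is Σ Lᵢ/(AᵢEᵢ) = 750/(1950×46×10³) + 525/(775×207×10³) + 550/(290×104×10³) = 2.987×10⁻⁵ mm/N.
So P = 5.201 / 2.987×10⁻⁵ = 174.1 kN, compressive.
σ_{steel} = P / A = 174100 / 775 = 224.7 MPa.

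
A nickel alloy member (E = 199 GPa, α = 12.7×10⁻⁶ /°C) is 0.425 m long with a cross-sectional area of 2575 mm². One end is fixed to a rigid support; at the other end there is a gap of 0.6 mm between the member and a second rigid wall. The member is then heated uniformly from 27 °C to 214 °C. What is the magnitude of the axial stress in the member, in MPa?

σ ≈ 192 MPa (compressive)

Unrestrained expansion: δ_free = αΔT L = 12.7×10⁻⁶ × 187 × 425 = 1.009 mm.
This exceeds the 0.6 mm gap, so the wall pushes back. The portion of expansion that must be recovered elastically is δ_free − gap = 1.009 − 0.6 = 0.4093 mm.
That suppressed elongation corresponds to σ = E·Δ/L = 199×10³ × 0.4093/425 = 191.7 MPa.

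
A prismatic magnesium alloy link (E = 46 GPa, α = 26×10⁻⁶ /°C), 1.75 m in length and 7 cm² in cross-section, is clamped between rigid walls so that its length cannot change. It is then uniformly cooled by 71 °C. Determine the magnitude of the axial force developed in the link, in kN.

Full restraint means ε = 0, so the stress is σ = EαΔT = 46×10³ × 26×10⁻⁶ × 71 = 84.92 MPa.
Then P = σA = 84.92 × 700 mm² = 59.44 kN, tensile.

P ≈ 59.4 kN (tensile)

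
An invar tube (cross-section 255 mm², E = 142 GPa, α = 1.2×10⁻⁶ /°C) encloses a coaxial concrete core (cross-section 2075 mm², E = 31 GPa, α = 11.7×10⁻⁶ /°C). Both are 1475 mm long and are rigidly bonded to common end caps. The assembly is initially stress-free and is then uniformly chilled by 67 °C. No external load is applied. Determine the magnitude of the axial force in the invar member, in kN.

Equilibrium of a rigid end plate with no external load gives equal and opposite internal forces ±P in the two members. Since α_{concrete} > α_{invar}, cooling drives the concrete into tension and the invar into compression.
Setting the final lengths equal and cancelling L: (α₁ − α₂)ΔT = P/(A₁E₁) + P/(A₂E₂).
|α₁ − α₂|·ΔT = 10.5×10⁻⁶ × 67 = 0.0007035.
1/(A₁E₁) + 1/(A₂E₂) = 1/(255×142×10³) + 1/(2075×31×10³) = 4.316×10⁻⁸ N⁻¹.
P = 0.0007035 / 4.316×10⁻⁸ = 16300 N = 16.3 kN.

P ≈ 16.3 kN (compressive in the invar)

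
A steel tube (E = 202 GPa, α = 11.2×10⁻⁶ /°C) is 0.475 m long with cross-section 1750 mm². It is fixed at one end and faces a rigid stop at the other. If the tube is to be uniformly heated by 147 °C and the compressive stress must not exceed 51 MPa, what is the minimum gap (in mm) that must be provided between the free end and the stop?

With no wall the tube would lengthen by αΔT L = 11.2×10⁻⁶ × 147 × 475 = 0.782 mm.
At the allowable stress the elastic shortening the wall may impose is σL/E = 51 × 475 / (202×10³) = 0.1199 mm.
So the gap has to take up the difference, g_min = δ_free − σL/E = 0.782 − 0.1199 = 0.6621 mm.

g ≈ 0.662 mm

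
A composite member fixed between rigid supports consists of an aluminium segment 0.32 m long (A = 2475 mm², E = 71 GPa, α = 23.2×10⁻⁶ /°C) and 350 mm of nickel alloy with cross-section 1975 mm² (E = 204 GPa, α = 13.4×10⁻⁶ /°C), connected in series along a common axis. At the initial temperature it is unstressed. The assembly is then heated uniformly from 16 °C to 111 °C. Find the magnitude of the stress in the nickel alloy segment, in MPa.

σ ≈ 217 MPa (compressive)

With the walls removed the bar would change length by δ_free = Σ αᵢΔT Lᵢ = 23.2×10⁻⁶×95×320 + 13.4×10⁻⁶×95×350 = 1.151 mm.
The rigid supports impose zero overall length change; the single axial force P common to all segments must satisfy P Σ Lᵢ/(AᵢEᵢ) = δ_free.
The series flexibility is Σ Lᵢ/(AᵢEᵢ) = 320/(2475×71×10³) + 350/(1975×204×10³) = 2.69×10⁻⁶ mm/N.
P = 1.151 / 2.69×10⁻⁶ = 427900 N = 427.9 kN, compressive.
σ_{nickel alloy} = P / A = 427900 / 1975 = 216.6 MPa.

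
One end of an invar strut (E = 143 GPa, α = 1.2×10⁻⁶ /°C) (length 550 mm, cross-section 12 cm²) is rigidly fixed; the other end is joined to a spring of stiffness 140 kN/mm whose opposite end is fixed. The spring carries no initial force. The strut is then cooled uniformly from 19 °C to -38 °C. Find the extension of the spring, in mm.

δ ≈ 0.026 mm

The unrestrained thermal change is αΔT L = 1.2×10⁻⁶ × 57 × 550 = 0.03762 mm.
With a force P in the spring, the elastic change of the strut is PL/(AE) and that of the spring is P/k; compatibility requires their sum to equal δ_free.
So P = δ_free / [L/(AE) + 1/k] = 0.03762 / [ 550/(1200×143×10³) + 1/(140×10³) ].
P = 0.03762 / 1.035×10⁻⁵ = 3635 N.
Spring extension = P/k = 3635/(140×10³) = 0.02597 mm.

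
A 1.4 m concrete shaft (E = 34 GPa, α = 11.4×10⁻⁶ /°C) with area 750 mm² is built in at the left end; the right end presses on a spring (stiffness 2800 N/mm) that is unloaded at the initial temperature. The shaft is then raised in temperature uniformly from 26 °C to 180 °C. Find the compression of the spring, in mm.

δ ≈ 2.13 mm

The unrestrained thermal change is αΔT L = 11.4×10⁻⁶ × 154 × 1400 = 2.458 mm.
Let P be the compressive force at the spring. The shaft shortens elastically by PL/(AE) and the spring compresses by P/k; together these equal δ_free.
So P = δ_free / [L/(AE) + 1/k] = 2.458 / [ 1400/(750×34×10³) + 1/(2800) ].
P = 2.458 / 0.000412 = 5965 N.
Spring compression = P/k = 5965/(2800) = 2.13 mm.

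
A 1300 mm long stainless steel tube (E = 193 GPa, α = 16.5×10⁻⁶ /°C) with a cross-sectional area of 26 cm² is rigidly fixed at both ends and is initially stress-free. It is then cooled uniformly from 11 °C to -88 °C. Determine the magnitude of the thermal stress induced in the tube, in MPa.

Because both ends are immovable the net strain is zero, and the suppressed thermal strain is αΔT = 16.5×10⁻⁶ × 99 = 1633.5×10⁻⁶.
σ = EαΔT = 193×10³ × 16.5×10⁻⁶ × 99 = 315.3 MPa (tensile; the tube is trying to contract).

σ ≈ 315 MPa (tensile)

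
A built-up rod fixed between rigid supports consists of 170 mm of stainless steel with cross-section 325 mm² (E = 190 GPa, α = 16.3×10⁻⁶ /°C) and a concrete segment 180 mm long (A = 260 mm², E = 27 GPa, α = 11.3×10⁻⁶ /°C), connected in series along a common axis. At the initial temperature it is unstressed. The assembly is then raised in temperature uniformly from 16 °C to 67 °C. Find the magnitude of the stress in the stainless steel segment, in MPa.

σ ≈ 26.6 MPa (compressive)

If the supports were absent, the total length change would be Σ αᵢΔT Lᵢ = 16.3×10⁻⁶×51×170 + 11.3×10⁻⁶×51×180 = 0.2451 mm.
The rigid supports impose zero overall length change; the single axial force P common to all segments must satisfy P Σ Lᵢ/(AᵢEᵢ) = δ_free.
Σ Lᵢ/(AᵢEᵢ) = 170/(325×190×10³) + 180/(260×27×10³) = 2.839×10⁻⁵ mm/N.
Hence P = δ_free / Σ(L/AE) = 0.2451/2.839×10⁻⁵ = 8.631 kN (compressive).
σ_{stainless steel} = P / A = 8631 / 325 = 26.56 MPa.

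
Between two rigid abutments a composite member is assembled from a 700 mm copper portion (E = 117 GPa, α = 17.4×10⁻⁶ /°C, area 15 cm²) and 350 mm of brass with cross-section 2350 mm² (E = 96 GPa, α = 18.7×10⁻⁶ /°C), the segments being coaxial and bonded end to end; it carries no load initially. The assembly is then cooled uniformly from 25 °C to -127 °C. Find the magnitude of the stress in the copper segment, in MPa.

σ ≈ 343 MPa (tensile)

With the walls removed the bar would change length by δ_free = Σ αᵢΔT Lᵢ = 17.4×10⁻⁶×152×700 + 18.7×10⁻⁶×152×350 = 2.846 mm.
The rigid supports impose zero overall length change; the single axial force P common to all segments must satisfy P Σ Lᵢ/(AᵢEᵢ) = δ_free.
The series flexibility is Σ Lᵢ/(AᵢEᵢ) = 700/(1500×117×10³) + 350/(2350×96×10³) = 5.54×10⁻⁶ mm/N.
So P = 2.846 / 5.54×10⁻⁶ = 513.8 kN, tensile.
σ_{copper} = P / A = 513800 / 1500 = 342.5 MPa.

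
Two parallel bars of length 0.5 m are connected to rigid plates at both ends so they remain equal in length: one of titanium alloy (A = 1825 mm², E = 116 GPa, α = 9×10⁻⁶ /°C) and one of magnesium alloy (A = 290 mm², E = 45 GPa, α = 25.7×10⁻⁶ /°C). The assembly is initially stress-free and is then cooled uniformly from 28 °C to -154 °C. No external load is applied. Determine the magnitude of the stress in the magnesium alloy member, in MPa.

The magnesium alloy has the larger α, so on cooling it would change length more than the titanium alloy if both were free. The rigid plates force a common final length, so the magnesium alloy is put into tension and the titanium alloy into compression, with equal and opposite forces P (no external load).
Setting the final lengths equal and cancelling L: (α₁ − α₂)ΔT = P/(A₁E₁) + P/(A₂E₂).
|α₁ − α₂|·ΔT = 16.7×10⁻⁶ × 182 = 0.003039.
1/(A₁E₁) + 1/(A₂E₂) = 1/(1825×116×10³) + 1/(290×45×10³) = 8.135×10⁻⁸ N⁻¹.
P = 0.003039 / 8.135×10⁻⁸ = 37360 N = 37.36 kN.
σ_{magnesium alloy} = P/A₂ = 37360/290 = 128.8 MPa, tensile.

σ ≈ 129 MPa (tensile)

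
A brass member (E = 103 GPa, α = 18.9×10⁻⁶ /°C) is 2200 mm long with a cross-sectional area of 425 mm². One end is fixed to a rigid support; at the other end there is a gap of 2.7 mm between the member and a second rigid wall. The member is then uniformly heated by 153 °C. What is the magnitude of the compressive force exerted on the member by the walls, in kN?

P ≈ 72.9 kN

Free thermal elongation = αΔT L = 18.9×10⁻⁶ × 153 × 2200 = 6.362 mm.
This exceeds the 2.7 mm gap, so the wall pushes back. The portion of expansion that must be recovered elastically is δ_free − gap = 6.362 − 2.7 = 3.662 mm.
That suppressed elongation corresponds to σ = E·Δ/L = 103×10³ × 3.662/2200 = 171.4 MPa.
P = σA = 171.4 × 425 = 72.86 kN.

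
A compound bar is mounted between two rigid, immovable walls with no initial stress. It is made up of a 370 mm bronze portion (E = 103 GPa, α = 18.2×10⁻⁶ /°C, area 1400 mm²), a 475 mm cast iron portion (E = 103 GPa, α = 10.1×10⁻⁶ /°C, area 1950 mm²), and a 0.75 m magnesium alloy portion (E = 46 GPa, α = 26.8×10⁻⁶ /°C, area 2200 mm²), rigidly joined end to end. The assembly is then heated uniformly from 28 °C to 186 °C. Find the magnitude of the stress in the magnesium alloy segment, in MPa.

σ ≈ 184 MPa (compressive)

Free thermal expansion of the whole bar: Σ αᵢΔT Lᵢ = 18.2×10⁻⁶×158×370 + 10.1×10⁻⁶×158×475 + 26.8×10⁻⁶×158×750 = 4.998 mm.
The rigid supports impose zero overall length change; the single axial force P common to all segments must satisfy P Σ Lᵢ/(AᵢEᵢ) = δ_free.
Σ Lᵢ/(AᵢEᵢ) = 370/(1400×103×10³) + 475/(1950×103×10³) + 750/(2200×46×10³) = 1.234×10⁻⁵ mm/N.
So P = 4.998 / 1.234×10⁻⁵ = 404.9 kN, compressive.
σ_{magnesium alloy} = P / A = 404900 / 2200 = 184.1 MPa.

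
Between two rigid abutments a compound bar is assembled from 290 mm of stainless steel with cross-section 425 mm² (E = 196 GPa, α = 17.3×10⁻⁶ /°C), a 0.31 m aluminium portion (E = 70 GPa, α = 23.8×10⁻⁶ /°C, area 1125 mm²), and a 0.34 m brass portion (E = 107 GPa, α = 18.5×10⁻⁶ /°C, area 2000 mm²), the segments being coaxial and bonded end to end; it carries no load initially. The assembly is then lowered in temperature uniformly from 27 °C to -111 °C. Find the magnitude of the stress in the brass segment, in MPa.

Free thermal contraction of the whole bar: Σ αᵢΔT Lᵢ = 17.3×10⁻⁶×138×290 + 23.8×10⁻⁶×138×310 + 18.5×10⁻⁶×138×340 = 2.579 mm.
Since the ends are fixed, an axial force P builds up, equal in every segment, with P · Σ Lᵢ/(AᵢEᵢ) = δ_free.
The series flexibility is Σ Lᵢ/(AᵢEᵢ) = 290/(425×196×10³) + 310/(1125×70×10³) + 340/(2000×107×10³) = 9.007×10⁻⁶ mm/N.
So P = 2.579 / 9.007×10⁻⁶ = 286.3 kN, tensile.
σ_{brass} = P / A = 286300 / 2000 = 143.1 MPa.

σ ≈ 143 MPa (tensile)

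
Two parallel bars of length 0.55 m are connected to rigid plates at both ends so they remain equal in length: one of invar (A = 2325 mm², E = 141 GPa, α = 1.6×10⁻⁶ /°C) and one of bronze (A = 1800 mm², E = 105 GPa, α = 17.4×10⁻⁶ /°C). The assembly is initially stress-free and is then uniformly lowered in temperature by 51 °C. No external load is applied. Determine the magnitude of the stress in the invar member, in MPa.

Equilibrium of a rigid end plate with no external load gives equal and opposite internal forces ±P in the two members. Since α_{bronze} > α_{invar}, cooling drives the bronze into tension and the invar into compression.
Equating the net (thermal + elastic) strains gives |α₁ − α₂|·ΔT = P·[1/(A₁E₁) + 1/(A₂E₂)].
|α₁ − α₂|·ΔT = 15.8×10⁻⁶ × 51 = 0.0008058.
1/(A₁E₁) + 1/(A₂E₂) = 1/(2325×141×10³) + 1/(1800×105×10³) = 8.341×10⁻⁹ N⁻¹.
P = 0.0008058 / 8.341×10⁻⁹ = 96600 N = 96.6 kN.
σ_{invar} = P/A₁ = 96600/2325 = 41.55 MPa, compressive.

σ ≈ 41.5 MPa (compressive)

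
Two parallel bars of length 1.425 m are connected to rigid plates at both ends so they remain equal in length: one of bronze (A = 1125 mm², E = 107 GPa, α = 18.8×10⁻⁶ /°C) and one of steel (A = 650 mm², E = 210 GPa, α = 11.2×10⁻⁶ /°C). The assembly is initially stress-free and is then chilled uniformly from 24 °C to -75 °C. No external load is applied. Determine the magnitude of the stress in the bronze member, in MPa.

Both members must finish at the same length. With the larger α, the bronze tends to over-contract; the plates restrain it, putting the bronze in tension and the steel in compression. With no external load the two internal forces are equal and opposite, magnitude P.
Compatibility of the two members (thermal + elastic change equal): (α₁ − α₂)ΔT = P·[1/(A₁E₁) + 1/(A₂E₂)].
|α₁ − α₂|·ΔT = 7.6×10⁻⁶ × 99 = 0.0007524.
1/(A₁E₁) + 1/(A₂E₂) = 1/(1125×107×10³) + 1/(650×210×10³) = 1.563×10⁻⁸ N⁻¹.
P = 0.0007524 / 1.563×10⁻⁸ = 48130 N = 48.13 kN.
σ_{bronze} = P/A₁ = 48130/1125 = 42.78 MPa, tensile.

σ ≈ 42.8 MPa (tensile)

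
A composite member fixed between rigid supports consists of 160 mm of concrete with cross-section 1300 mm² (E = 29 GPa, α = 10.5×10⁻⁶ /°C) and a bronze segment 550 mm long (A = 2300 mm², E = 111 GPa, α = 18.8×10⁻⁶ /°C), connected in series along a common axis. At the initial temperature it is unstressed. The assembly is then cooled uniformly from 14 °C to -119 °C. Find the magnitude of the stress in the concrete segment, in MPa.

σ ≈ 192 MPa (tensile)

If the supports were absent, the total length change would be Σ αᵢΔT Lᵢ = 10.5×10⁻⁶×133×160 + 18.8×10⁻⁶×133×550 = 1.599 mm.
Since the ends are fixed, an axial force P builds up, equal in every segment, with P · Σ Lᵢ/(AᵢEᵢ) = δ_free.
Σ Lᵢ/(AᵢEᵢ) = 160/(1300×29×10³) + 550/(2300×111×10³) = 6.398×10⁻⁶ mm/N.
So P = 1.599 / 6.398×10⁻⁶ = 249.9 kN, tensile.
σ_{concrete} = P / A = 249900 / 1300 = 192.2 MPa.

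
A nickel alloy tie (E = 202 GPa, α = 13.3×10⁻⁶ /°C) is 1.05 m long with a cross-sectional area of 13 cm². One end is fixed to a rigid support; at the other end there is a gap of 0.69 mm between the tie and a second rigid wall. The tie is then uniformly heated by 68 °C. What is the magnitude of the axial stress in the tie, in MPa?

If the wall were absent the tie would grow by αΔT L = 13.3×10⁻⁶ × 68 × 1050 = 0.9496 mm.
After closing the 0.69 mm clearance, 0.9496 − 0.69 = 0.2596 mm of expansion remains to be suppressed by the wall.
So σ = E(δ_free − g)/L = 202×10³ × 0.2596/1050 = 49.95 MPa.

σ ≈ 49.9 MPa (compressive)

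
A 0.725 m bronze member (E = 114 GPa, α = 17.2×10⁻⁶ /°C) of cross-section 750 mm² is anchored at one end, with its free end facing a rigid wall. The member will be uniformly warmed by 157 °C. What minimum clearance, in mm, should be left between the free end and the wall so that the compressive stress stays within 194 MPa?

Free expansion if unrestrained: δ_free = αΔT L = 17.2×10⁻⁶ × 157 × 725 = 1.958 mm.
At the allowable stress the elastic shortening the wall may impose is σL/E = 194 × 725 / (114×10³) = 1.234 mm.
So the gap has to take up the difference, g_min = δ_free − σL/E = 1.958 − 1.234 = 0.724 mm.

g ≈ 0.724 mm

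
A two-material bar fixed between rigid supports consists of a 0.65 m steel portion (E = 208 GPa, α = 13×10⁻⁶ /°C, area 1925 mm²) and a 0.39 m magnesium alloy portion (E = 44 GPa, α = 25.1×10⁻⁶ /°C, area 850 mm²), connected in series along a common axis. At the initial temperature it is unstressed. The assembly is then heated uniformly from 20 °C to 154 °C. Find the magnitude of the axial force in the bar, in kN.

P ≈ 203 kN (compressive)

Free thermal expansion of the whole bar: Σ αᵢΔT Lᵢ = 13×10⁻⁶×134×650 + 25.1×10⁻⁶×134×390 = 2.444 mm.
The rigid supports impose zero overall length change; the single axial force P common to all segments must satisfy P Σ Lᵢ/(AᵢEᵢ) = δ_free.
The series flexibility is Σ Lᵢ/(AᵢEᵢ) = 650/(1925×208×10³) + 390/(850×44×10³) = 1.205×10⁻⁵ mm/N.
So P = 2.444 / 1.205×10⁻⁵ = 202.8 kN, compressive.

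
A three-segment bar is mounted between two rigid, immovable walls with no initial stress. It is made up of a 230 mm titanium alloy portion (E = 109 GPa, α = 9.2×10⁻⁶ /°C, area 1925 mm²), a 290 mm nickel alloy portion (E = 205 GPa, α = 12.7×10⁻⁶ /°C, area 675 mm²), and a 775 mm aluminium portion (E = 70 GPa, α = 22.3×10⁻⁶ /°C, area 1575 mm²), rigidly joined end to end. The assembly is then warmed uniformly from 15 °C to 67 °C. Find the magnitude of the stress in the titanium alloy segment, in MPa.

With the walls removed the bar would change length by δ_free = Σ αᵢΔT Lᵢ = 9.2×10⁻⁶×52×230 + 12.7×10⁻⁶×52×290 + 22.3×10⁻⁶×52×775 = 1.2 mm.
Since the ends are fixed, an axial force P builds up, equal in every segment, with P · Σ Lᵢ/(AᵢEᵢ) = δ_free.
The series flexibility is Σ Lᵢ/(AᵢEᵢ) = 230/(1925×109×10³) + 290/(675×205×10³) + 775/(1575×70×10³) = 1.022×10⁻⁵ mm/N.
Hence P = δ_free / Σ(L/AE) = 1.2/1.022×10⁻⁵ = 117.4 kN (compressive).
σ_{titanium alloy} = P / A = 117400 / 1925 = 61 MPa.

σ ≈ 61 MPa (compressive)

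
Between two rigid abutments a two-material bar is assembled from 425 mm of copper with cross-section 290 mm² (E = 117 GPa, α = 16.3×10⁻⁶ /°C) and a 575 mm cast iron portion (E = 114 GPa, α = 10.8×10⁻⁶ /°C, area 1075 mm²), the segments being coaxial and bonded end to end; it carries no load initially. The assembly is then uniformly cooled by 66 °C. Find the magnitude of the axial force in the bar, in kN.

P ≈ 50.4 kN (tensile)

Free thermal contraction of the whole bar: Σ αᵢΔT Lᵢ = 16.3×10⁻⁶×66×425 + 10.8×10⁻⁶×66×575 = 0.8671 mm.
The rigid supports impose zero overall length change; the single axial force P common to all segments must satisfy P Σ Lᵢ/(AᵢEᵢ) = δ_free.
Σ Lᵢ/(AᵢEᵢ) = 425/(290×117×10³) + 575/(1075×114×10³) = 1.722×10⁻⁵ mm/N.
So P = 0.8671 / 1.722×10⁻⁵ = 50.36 kN, tensile.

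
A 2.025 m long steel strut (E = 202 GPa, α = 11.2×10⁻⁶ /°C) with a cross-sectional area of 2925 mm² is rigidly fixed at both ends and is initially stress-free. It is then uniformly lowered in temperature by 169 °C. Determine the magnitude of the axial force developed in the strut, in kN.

The ends cannot move, so σ = EαΔT = 202×10³ × 11.2×10⁻⁶ × 169 = 382.3 MPa.
Then P = σA = 382.3 × 2925 mm² = 1118 kN, tensile.

P ≈ 1120 kN (tensile)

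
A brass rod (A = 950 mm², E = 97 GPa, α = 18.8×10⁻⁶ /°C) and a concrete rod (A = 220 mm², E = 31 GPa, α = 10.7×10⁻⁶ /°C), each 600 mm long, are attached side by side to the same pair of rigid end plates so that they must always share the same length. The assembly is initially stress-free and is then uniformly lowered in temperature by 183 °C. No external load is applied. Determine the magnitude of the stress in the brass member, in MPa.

Both members must finish at the same length. With the larger α, the brass tends to over-contract; the plates restrain it, putting the brass in tension and the concrete in compression. With no external load the two internal forces are equal and opposite, magnitude P.
Setting the final lengths equal and cancelling L: (α₁ − α₂)ΔT = P/(A₁E₁) + P/(A₂E₂).
|α₁ − α₂|·ΔT = 8.1×10⁻⁶ × 183 = 0.001482.
1/(A₁E₁) + 1/(A₂E₂) = 1/(950×97×10³) + 1/(220×31×10³) = 1.575×10⁻⁷ N⁻¹.
P = 0.001482 / 1.575×10⁻⁷ = 9413 N = 9.413 kN.
σ_{brass} = P/A₁ = 9413/950 = 9.908 MPa, tensile.

σ ≈ 9.91 MPa (tensile)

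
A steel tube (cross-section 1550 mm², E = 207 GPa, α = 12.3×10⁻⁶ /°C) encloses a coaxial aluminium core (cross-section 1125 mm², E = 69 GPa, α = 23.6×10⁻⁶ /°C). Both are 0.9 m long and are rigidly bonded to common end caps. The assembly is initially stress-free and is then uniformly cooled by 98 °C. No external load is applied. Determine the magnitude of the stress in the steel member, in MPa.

The aluminium has the larger α, so on cooling it would change length more than the steel if both were free. The rigid plates force a common final length, so the aluminium is put into tension and the steel into compression, with equal and opposite forces P (no external load).
Setting the final lengths equal and cancelling L: (α₁ − α₂)ΔT = P/(A₁E₁) + P/(A₂E₂).
|α₁ − α₂|·ΔT = 11.3×10⁻⁶ × 98 = 0.001107.
1/(A₁E₁) + 1/(A₂E₂) = 1/(1550×207×10³) + 1/(1125×69×10³) = 1.6×10⁻⁸ N⁻¹.
P = 0.001107 / 1.6×10⁻⁸ = 69220 N = 69.22 kN.
σ_{steel} = P/A₁ = 69220/1550 = 44.66 MPa, compressive.

σ ≈ 44.7 MPa (compressive)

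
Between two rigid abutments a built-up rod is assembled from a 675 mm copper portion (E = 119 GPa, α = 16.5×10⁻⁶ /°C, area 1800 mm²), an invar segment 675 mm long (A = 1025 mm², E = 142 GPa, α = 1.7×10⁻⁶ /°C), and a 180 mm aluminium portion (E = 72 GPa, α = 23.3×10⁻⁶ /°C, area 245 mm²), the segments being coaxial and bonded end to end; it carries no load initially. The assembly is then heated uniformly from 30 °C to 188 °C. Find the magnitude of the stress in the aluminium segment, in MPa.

Free thermal expansion of the whole bar: Σ αᵢΔT Lᵢ = 16.5×10⁻⁶×158×675 + 1.7×10⁻⁶×158×675 + 23.3×10⁻⁶×158×180 = 2.604 mm.
The rigid supports impose zero overall length change; the single axial force P common to all segments must satisfy P Σ Lᵢ/(AᵢEᵢ) = δ_free.
The series flexibility is Σ Lᵢ/(AᵢEᵢ) = 675/(1800×119×10³) + 675/(1025×142×10³) + 180/(245×72×10³) = 1.799×10⁻⁵ mm/N.
So P = 2.604 / 1.799×10⁻⁵ = 144.7 kN, compressive.
σ_{aluminium} = P / A = 144700 / 245 = 590.6 MPa.

σ ≈ 591 MPa (compressive)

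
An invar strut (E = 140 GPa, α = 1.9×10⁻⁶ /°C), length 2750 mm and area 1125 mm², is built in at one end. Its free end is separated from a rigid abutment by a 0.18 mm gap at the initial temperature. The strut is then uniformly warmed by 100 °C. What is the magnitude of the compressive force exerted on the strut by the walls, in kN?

P ≈ 19.6 kN

Unrestrained expansion: δ_free = αΔT L = 1.9×10⁻⁶ × 100 × 2750 = 0.5225 mm.
After closing the 0.18 mm clearance, 0.5225 − 0.18 = 0.3425 mm of expansion remains to be suppressed by the wall.
Compatibility: PL/(AE) = 0.3425 mm, so σ = P/A = E × (0.3425/2750) = 17.44 MPa.
P = σA = 17.44 × 1125 = 19.62 kN.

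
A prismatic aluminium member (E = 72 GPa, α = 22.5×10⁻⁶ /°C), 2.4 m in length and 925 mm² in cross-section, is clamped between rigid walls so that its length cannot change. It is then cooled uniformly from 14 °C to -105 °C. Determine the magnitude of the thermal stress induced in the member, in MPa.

Because both ends are immovable the net strain is zero, and the suppressed thermal strain is αΔT = 22.5×10⁻⁶ × 119 = 2677.5×10⁻⁶.
The stress required to suppress this strain is σ = Eε = 72×10³ × 2677.5×10⁻⁶ = 192.8 MPa, tensile since the member is trying to contract.

σ ≈ 193 MPa (tensile)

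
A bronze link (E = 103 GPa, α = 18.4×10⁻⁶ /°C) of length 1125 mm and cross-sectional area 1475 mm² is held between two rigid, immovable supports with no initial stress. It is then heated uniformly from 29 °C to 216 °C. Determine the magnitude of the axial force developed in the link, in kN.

With zero net strain, σ = E·αΔT = 103 GPa × 18.4×10⁻⁶ × 187 = 354.4 MPa.
Axial force P = σA = 354.4 × 1475 = 522700 N = 522.7 kN, compressive.

P ≈ 523 kN (compressive)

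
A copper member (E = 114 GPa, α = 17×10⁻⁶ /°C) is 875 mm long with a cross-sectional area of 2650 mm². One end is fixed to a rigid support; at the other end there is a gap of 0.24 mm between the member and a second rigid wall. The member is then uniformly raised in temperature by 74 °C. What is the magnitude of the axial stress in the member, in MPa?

σ ≈ 112 MPa (compressive)

If the wall were absent the member would grow by αΔT L = 17×10⁻⁶ × 74 × 875 = 1.101 mm.
After closing the 0.24 mm clearance, 1.101 − 0.24 = 0.8607 mm of expansion remains to be suppressed by the wall.
So σ = E(δ_free − g)/L = 114×10³ × 0.8607/875 = 112.1 MPa.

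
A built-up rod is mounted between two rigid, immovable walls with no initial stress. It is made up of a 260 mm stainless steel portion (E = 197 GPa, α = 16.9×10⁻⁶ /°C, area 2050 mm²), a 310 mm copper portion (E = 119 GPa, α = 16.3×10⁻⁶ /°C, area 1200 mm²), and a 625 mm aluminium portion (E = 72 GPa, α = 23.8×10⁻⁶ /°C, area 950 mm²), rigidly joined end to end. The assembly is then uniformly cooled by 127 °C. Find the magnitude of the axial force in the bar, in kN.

If the supports were absent, the total length change would be Σ αᵢΔT Lᵢ = 16.9×10⁻⁶×127×260 + 16.3×10⁻⁶×127×310 + 23.8×10⁻⁶×127×625 = 3.089 mm.
The rigid supports impose zero overall length change; the single axial force P common to all segments must satisfy P Σ Lᵢ/(AᵢEᵢ) = δ_free.
Σ Lᵢ/(AᵢEᵢ) = 260/(2050×197×10³) + 310/(1200×119×10³) + 625/(950×72×10³) = 1.195×10⁻⁵ mm/N.
Hence P = δ_free / Σ(L/AE) = 3.089/1.195×10⁻⁵ = 258.4 kN (tensile).

P ≈ 258 kN (tensile)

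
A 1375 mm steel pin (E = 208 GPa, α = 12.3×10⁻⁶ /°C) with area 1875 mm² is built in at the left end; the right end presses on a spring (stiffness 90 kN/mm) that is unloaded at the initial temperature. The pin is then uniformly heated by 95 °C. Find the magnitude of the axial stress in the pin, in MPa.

The unrestrained thermal change is αΔT L = 12.3×10⁻⁶ × 95 × 1375 = 1.607 mm.
With a force P in the spring, the elastic change of the pin is PL/(AE) and that of the spring is P/k; compatibility requires their sum to equal δ_free.
So P = δ_free / [L/(AE) + 1/k] = 1.607 / [ 1375/(1875×208×10³) + 1/(90×10³) ].
P = 1.607 / 1.464×10⁻⁵ = 109800 N.
σ = P/A = 109800/1875 = 58.54 MPa.

σ ≈ 58.5 MPa (compressive)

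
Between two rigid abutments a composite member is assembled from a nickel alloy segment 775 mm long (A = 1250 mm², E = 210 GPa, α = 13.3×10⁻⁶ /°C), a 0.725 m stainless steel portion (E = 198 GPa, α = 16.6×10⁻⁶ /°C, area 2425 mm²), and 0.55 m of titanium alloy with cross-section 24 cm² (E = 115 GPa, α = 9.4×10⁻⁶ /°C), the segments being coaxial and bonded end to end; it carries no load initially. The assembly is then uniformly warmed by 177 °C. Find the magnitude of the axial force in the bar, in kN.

If the supports were absent, the total length change would be Σ αᵢΔT Lᵢ = 13.3×10⁻⁶×177×775 + 16.6×10⁻⁶×177×725 + 9.4×10⁻⁶×177×550 = 4.87 mm.
The walls prevent any net length change, so an axial force P (same in every segment) develops. Compatibility: P · Σ Lᵢ/(AᵢEᵢ) = δ_free.
Σ Lᵢ/(AᵢEᵢ) = 775/(1250×210×10³) + 725/(2425×198×10³) + 550/(2400×115×10³) = 6.455×10⁻⁶ mm/N.
P = 4.87 / 6.455×10⁻⁶ = 754400 N = 754.4 kN, compressive.

P ≈ 754 kN (compressive)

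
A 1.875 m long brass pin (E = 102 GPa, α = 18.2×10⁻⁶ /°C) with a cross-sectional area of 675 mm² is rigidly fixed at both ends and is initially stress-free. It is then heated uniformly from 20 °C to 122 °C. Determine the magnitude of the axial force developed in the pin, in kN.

With zero net strain, σ = E·αΔT = 102 GPa × 18.2×10⁻⁶ × 102 = 189.4 MPa.
Axial force P = σA = 189.4 × 675 = 127800 N = 127.8 kN, compressive.

P ≈ 128 kN (compressive)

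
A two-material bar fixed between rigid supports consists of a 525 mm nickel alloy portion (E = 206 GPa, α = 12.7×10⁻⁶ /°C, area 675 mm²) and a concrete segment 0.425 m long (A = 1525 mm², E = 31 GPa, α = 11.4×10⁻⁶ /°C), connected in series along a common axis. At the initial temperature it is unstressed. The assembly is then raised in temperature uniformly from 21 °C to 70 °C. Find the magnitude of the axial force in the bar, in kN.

With the walls removed the bar would change length by δ_free = Σ αᵢΔT Lᵢ = 12.7×10⁻⁶×49×525 + 11.4×10⁻⁶×49×425 = 0.5641 mm.
The rigid supports impose zero overall length change; the single axial force P common to all segments must satisfy P Σ Lᵢ/(AᵢEᵢ) = δ_free.
Σ Lᵢ/(AᵢEᵢ) = 525/(675×206×10³) + 425/(1525×31×10³) = 1.277×10⁻⁵ mm/N.
So P = 0.5641 / 1.277×10⁻⁵ = 44.19 kN, compressive.

P ≈ 44.2 kN (compressive)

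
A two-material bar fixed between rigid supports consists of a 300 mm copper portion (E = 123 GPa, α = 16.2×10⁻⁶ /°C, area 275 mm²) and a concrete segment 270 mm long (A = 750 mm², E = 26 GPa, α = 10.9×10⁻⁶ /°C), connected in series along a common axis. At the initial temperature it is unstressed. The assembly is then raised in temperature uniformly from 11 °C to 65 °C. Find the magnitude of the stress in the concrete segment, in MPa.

With the walls removed the bar would change length by δ_free = Σ αᵢΔT Lᵢ = 16.2×10⁻⁶×54×300 + 10.9×10⁻⁶×54×270 = 0.4214 mm.
The rigid supports impose zero overall length change; the single axial force P common to all segments must satisfy P Σ Lᵢ/(AᵢEᵢ) = δ_free.
Σ Lᵢ/(AᵢEᵢ) = 300/(275×123×10³) + 270/(750×26×10³) = 2.272×10⁻⁵ mm/N.
So P = 0.4214 / 2.272×10⁻⁵ = 18.55 kN, compressive.
σ_{concrete} = P / A = 18550 / 750 = 24.73 MPa.

σ ≈ 24.7 MPa (compressive)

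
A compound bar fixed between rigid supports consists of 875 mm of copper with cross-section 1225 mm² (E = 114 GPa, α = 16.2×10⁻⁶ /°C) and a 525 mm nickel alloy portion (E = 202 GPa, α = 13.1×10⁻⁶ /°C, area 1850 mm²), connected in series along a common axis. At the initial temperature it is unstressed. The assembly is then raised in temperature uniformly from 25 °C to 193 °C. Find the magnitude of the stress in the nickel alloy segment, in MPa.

With the walls removed the bar would change length by δ_free = Σ αᵢΔT Lᵢ = 16.2×10⁻⁶×168×875 + 13.1×10⁻⁶×168×525 = 3.537 mm.
The rigid supports impose zero overall length change; the single axial force P common to all segments must satisfy P Σ Lᵢ/(AᵢEᵢ) = δ_free.
Σ Lᵢ/(AᵢEᵢ) = 875/(1225×114×10³) + 525/(1850×202×10³) = 7.671×10⁻⁶ mm/N.
P = 3.537 / 7.671×10⁻⁶ = 461100 N = 461.1 kN, compressive.
σ_{nickel alloy} = P / A = 461100 / 1850 = 249.2 MPa.

σ ≈ 249 MPa (compressive)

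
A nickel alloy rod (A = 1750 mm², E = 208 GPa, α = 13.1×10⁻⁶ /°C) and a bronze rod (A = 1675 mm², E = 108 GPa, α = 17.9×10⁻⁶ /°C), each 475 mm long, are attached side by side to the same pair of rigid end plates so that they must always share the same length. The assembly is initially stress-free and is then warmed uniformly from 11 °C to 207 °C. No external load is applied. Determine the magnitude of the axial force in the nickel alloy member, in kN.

The bronze has the larger α, so on heating it would change length more than the nickel alloy if both were free. The rigid plates force a common final length, so the bronze is put into compression and the nickel alloy into tension, with equal and opposite forces P (no external load).
Compatibility of the two members (thermal + elastic change equal): (α₁ − α₂)ΔT = P·[1/(A₁E₁) + 1/(A₂E₂)].
|α₁ − α₂|·ΔT = 4.8×10⁻⁶ × 196 = 0.0009408.
1/(A₁E₁) + 1/(A₂E₂) = 1/(1750×208×10³) + 1/(1675×108×10³) = 8.275×10⁻⁹ N⁻¹.
So P = 0.0009408 / 8.275×10⁻⁹ = 113.7 kN.

P ≈ 114 kN (tensile in the nickel alloy)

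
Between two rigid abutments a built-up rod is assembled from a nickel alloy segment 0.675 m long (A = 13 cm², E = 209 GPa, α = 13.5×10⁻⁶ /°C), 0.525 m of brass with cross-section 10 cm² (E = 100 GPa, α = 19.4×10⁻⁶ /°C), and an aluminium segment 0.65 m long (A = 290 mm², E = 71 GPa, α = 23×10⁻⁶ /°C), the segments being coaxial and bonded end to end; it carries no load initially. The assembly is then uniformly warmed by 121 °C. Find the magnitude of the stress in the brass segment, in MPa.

With the walls removed the bar would change length by δ_free = Σ αᵢΔT Lᵢ = 13.5×10⁻⁶×121×675 + 19.4×10⁻⁶×121×525 + 23×10⁻⁶×121×650 = 4.144 mm.
Since the ends are fixed, an axial force P builds up, equal in every segment, with P · Σ Lᵢ/(AᵢEᵢ) = δ_free.
Σ Lᵢ/(AᵢEᵢ) = 675/(1300×209×10³) + 525/(1000×100×10³) + 650/(290×71×10³) = 3.93×10⁻⁵ mm/N.
P = 4.144 / 3.93×10⁻⁵ = 105400 N = 105.4 kN, compressive.
σ_{brass} = P / A = 105400 / 1000 = 105.4 MPa.

σ ≈ 105 MPa (compressive)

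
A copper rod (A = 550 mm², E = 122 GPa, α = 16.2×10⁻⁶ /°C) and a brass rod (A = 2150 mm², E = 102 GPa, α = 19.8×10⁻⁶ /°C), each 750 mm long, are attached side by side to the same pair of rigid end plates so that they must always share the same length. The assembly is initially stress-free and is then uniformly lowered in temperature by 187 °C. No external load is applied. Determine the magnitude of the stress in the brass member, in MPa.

σ ≈ 16.1 MPa (tensile)

The brass has the larger α, so on cooling it would change length more than the copper if both were free. The rigid plates force a common final length, so the brass is put into tension and the copper into compression, with equal and opposite forces P (no external load).
Equating the net (thermal + elastic) strains gives |α₁ − α₂|·ΔT = P·[1/(A₁E₁) + 1/(A₂E₂)].
|α₁ − α₂|·ΔT = 3.6×10⁻⁶ × 187 = 0.0006732.
1/(A₁E₁) + 1/(A₂E₂) = 1/(550×122×10³) + 1/(2150×102×10³) = 1.946×10⁻⁸ N⁻¹.
P = 0.0006732 / 1.946×10⁻⁸ = 34590 N = 34.59 kN.
σ_{brass} = P/A₂ = 34590/2150 = 16.09 MPa, tensile.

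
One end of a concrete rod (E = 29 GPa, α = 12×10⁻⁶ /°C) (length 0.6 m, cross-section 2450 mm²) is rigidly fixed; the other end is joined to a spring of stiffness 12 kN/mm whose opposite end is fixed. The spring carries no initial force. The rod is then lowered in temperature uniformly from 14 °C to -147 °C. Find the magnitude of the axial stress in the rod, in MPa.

The unrestrained thermal change is αΔT L = 12×10⁻⁶ × 161 × 600 = 1.159 mm.
With a force P in the spring, the elastic change of the rod is PL/(AE) and that of the spring is P/k; compatibility requires their sum to equal δ_free.
P [ L/(AE) + 1/k ] = δ_free → P [ 600/(2450×29×10³) + 1/(12×10³) ] = 1.159.
P = 1.159 / 9.178×10⁻⁵ = 12630 N.
σ = P/A = 12630/2450 = 5.155 MPa.

σ ≈ 5.16 MPa (tensile)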